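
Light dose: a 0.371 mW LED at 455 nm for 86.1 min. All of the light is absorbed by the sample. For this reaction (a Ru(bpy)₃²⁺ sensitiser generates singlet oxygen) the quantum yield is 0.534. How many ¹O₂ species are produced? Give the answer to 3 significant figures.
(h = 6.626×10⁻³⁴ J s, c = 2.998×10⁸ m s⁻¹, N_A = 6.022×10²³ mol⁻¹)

2.34×10¹⁸ species

Photon energy at 455 nm: hc/λ = (6.626×10⁻³⁴)(2.998×10⁸)/(455×10⁻⁹) = 4.366×10⁻¹⁹ J.
Energy delivered: (0.371 mW)(5166 s) = 1.917 J.
Photons incident: 1.917 / 4.366×10⁻¹⁹ = 4.391×10¹⁸, i.e. 4.391×10¹⁸/6.022×10²³ = 7.292×10⁻⁶ mol.
Product: Φ × n_abs = 0.534 × 7.292×10⁻⁶ = 3.894×10⁻⁶ mol.
As a count: 3.894×10⁻⁶ × 6.022×10²³ = 2.34×10¹⁸.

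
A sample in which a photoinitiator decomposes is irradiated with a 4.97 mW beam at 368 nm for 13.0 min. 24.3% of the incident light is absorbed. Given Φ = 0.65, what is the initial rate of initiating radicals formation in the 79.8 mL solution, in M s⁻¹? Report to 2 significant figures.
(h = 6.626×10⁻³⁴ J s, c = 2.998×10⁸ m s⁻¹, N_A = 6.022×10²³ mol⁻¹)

Photon energy at 368 nm: hc/λ = (6.626×10⁻³⁴)(2.998×10⁸)/(368×10⁻⁹) = 5.398×10⁻¹⁹ J.
Energy delivered: (4.97 mW)(780 s) = 3.877 J.
Photons incident: 3.877 / 5.398×10⁻¹⁹ = 7.182×10¹⁸, i.e. 7.182×10¹⁸/6.022×10²³ = 1.193×10⁻⁵ mol.
Photons absorbed: 0.243 × 1.193×10⁻⁵ = 2.899×10⁻⁶ mol.
Product formed: 0.65 × 2.899×10⁻⁶ = 1.884×10⁻⁶ mol.
Rate: 1.884×10⁻⁶ mol / (780 s × 0.0798 L) = 3.0×10⁻⁸ M s⁻¹.

3.0×10⁻⁸ M s⁻¹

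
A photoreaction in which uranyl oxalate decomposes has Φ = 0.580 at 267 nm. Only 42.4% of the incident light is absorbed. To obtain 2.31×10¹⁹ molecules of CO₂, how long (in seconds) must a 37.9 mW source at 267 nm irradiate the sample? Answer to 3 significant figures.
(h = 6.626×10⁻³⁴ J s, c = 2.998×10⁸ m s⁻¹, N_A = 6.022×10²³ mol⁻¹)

t ≈ 1840 s

Product: 2.31×10¹⁹ / 6.022×10²³ = 3.836×10⁻⁵ mol.
Photons that must be absorbed: 3.836×10⁻⁵ / 0.580 = 6.614×10⁻⁵ mol.
Incident photons needed: 6.614×10⁻⁵ / 0.424 = 1.560×10⁻⁴ mol.
Photon energy: hc/λ = 7.440×10⁻¹⁹ J; per mole, 4.480×10⁵ J mol⁻¹.
Energy required: 1.560×10⁻⁴ × 4.480×10⁵ = 69.89 J.
Time: 69.89 J / 0.0379 W = 1840 s.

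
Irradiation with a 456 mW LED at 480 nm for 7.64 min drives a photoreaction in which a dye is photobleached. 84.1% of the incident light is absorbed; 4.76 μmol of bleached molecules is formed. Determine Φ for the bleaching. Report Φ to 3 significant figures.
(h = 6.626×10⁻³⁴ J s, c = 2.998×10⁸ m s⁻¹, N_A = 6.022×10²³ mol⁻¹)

Φ = 0.00675

Product: 4.76 μmol = 4.76×10⁻⁶ mol.
Photon energy at 480 nm: hc/λ = (6.626×10⁻³⁴)(2.998×10⁸)/(480×10⁻⁹) = 4.138×10⁻¹⁹ J.
Energy delivered: (456 mW)(458.4 s) = 209.0 J.
Photons incident: 209.0 / 4.138×10⁻¹⁹ = 5.051×10²⁰, i.e. 5.051×10²⁰/6.022×10²³ = 8.388×10⁻⁴ mol.
Photons absorbed: 0.841 × 8.388×10⁻⁴ = 7.054×10⁻⁴ mol.
Φ = 4.76×10⁻⁶ mol / 7.054×10⁻⁴ mol photons = 0.00675.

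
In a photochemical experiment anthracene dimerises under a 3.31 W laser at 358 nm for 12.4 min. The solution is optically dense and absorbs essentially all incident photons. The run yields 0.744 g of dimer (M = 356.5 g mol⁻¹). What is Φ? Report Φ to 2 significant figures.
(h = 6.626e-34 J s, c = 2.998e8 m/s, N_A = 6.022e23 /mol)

Product: 0.744 g / 356.5 g mol⁻¹ = 0.002087 mol.
Photon energy at 358 nm: hc/λ = (6.626e-34)(2.998e8)/(358e-9) = 5.549e-19 J.
Energy delivered: (3.31 W)(744 s) = 2463 J.
Photons incident: 2463 / 5.549e-19 = 4.439e21, i.e. 4.439e21/6.022e23 = 0.007371 mol.
Φ = 0.002087 mol / 0.007371 mol photons = 0.28.

Φ = 0.28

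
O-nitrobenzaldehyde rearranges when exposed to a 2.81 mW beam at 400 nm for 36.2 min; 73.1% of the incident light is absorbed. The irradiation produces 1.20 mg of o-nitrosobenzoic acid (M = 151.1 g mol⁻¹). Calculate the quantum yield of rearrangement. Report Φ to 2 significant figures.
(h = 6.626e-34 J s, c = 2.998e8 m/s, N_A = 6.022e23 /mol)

Product: 1.20 mg / 151.1 g mol⁻¹ = 7.942e-6 mol.
Photon energy at 400 nm: hc/λ = (6.626e-34)(2.998e8)/(400e-9) = 4.966e-19 J.
Energy delivered: (2.81 mW)(2172 s) = 6.103 J.
Photons incident: 6.103 / 4.966e-19 = 1.229e19, i.e. 1.229e19/6.022e23 = 2.041e-5 mol.
Photons absorbed: 0.731 × 2.041e-5 = 1.492e-5 mol.
Φ = 7.942e-6 mol / 1.492e-5 mol photons = 0.53.

Φ = 0.53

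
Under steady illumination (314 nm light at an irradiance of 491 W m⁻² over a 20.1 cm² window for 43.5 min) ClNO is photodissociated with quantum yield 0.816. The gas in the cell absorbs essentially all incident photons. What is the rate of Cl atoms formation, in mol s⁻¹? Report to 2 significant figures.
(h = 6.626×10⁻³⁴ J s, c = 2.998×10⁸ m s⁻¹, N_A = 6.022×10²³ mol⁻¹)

2.1×10⁻⁶ mol s⁻¹

Photon energy at 314 nm: hc/λ = (6.626×10⁻³⁴)(2.998×10⁸)/(314×10⁻⁹) = 6.326×10⁻¹⁹ J.
Energy delivered: (491 W m⁻²)(20.1×10⁻⁴ m²)(2610 s) = 2576 J.
Photons incident: 2576 / 6.326×10⁻¹⁹ = 4.072×10²¹, i.e. 4.072×10²¹/6.022×10²³ = 0.006762 mol.
Product formed: 0.816 × 0.006762 = 0.005518 mol.
Rate: 0.005518 / 2610 s = 2.1×10⁻⁶ mol s⁻¹.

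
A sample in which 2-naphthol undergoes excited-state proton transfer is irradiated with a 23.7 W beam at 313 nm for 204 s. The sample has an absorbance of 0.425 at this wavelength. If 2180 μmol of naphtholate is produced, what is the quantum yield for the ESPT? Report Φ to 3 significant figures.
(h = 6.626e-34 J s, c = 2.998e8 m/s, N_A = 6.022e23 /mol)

Φ = 0.276

Product: 2180 μmol = 0.00218 mol.
Photon energy at 313 nm: hc/λ = (6.626e-34)(2.998e8)/(313e-9) = 6.347e-19 J.
Energy delivered: (23.7 W)(204 s) = 4835 J.
Photons incident: 4835 / 6.347e-19 = 7.618e21, i.e. 7.618e21/6.022e23 = 0.01265 mol.
Fraction absorbed: 1 − 10^(−0.425) = 0.6242.
Photons absorbed: 0.6242 × 0.01265 = 0.007896 mol.
Φ = 0.00218 mol / 0.007896 mol photons = 0.276.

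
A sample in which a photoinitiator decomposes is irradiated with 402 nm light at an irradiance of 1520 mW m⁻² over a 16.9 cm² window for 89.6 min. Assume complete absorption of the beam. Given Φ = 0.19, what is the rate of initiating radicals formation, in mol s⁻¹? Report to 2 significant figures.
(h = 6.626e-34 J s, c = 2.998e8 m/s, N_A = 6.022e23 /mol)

Photon energy at 402 nm: hc/λ = (6.626e-34)(2.998e8)/(402e-9) = 4.941e-19 J.
Energy delivered: (1520 mW m⁻²)(16.9e-4 m²)(5376 s) = 13.81 J.
Photons incident: 13.81 / 4.941e-19 = 2.795e19, i.e. 2.795e19/6.022e23 = 4.641e-5 mol.
Product formed: 0.19 × 4.641e-5 = 8.818e-6 mol.
Rate: 8.818e-6 / 5376 s = 1.6e-9 mol s⁻¹.

1.6e-9 mol s⁻¹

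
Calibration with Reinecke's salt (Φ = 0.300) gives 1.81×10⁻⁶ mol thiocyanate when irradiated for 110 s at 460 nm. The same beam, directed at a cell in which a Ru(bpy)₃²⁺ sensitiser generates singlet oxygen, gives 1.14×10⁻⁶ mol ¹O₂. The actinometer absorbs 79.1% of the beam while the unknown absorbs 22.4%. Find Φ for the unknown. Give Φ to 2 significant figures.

Photons absorbed by the actinometer: 1.81×10⁻⁶ / 0.300 = 6.033×10⁻⁶ mol.
Incident flux: 6.033×10⁻⁶ / 0.791 = 7.627×10⁻⁶ einstein.
Absorbed by unknown: 0.224 × 7.627×10⁻⁶ = 1.708×10⁻⁶ mol.
Φ(unknown) = 1.14×10⁻⁶ / 1.708×10⁻⁶ = 0.67.

Φ = 0.67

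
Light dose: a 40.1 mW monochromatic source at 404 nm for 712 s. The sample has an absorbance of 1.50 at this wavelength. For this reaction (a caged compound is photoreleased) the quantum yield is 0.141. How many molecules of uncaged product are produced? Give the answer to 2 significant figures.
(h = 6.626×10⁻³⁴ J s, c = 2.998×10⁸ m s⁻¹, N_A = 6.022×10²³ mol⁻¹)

7.9×10¹⁸ molecules

Photon energy at 404 nm: hc/λ = (6.626×10⁻³⁴)(2.998×10⁸)/(404×10⁻⁹) = 4.917×10⁻¹⁹ J.
Energy delivered: (40.1 mW)(712 s) = 28.55 J.
Photons incident: 28.55 / 4.917×10⁻¹⁹ = 5.806×10¹⁹, i.e. 5.806×10¹⁹/6.022×10²³ = 9.641×10⁻⁵ mol.
Fraction absorbed: 1 − 10^(−1.50) = 0.9684.
Photons absorbed: 0.9684 × 9.641×10⁻⁵ = 9.336×10⁻⁵ mol.
Product: Φ × n_abs = 0.141 × 9.336×10⁻⁵ = 1.316×10⁻⁵ mol.
As a count: 1.316×10⁻⁵ × 6.022×10²³ = 7.9×10¹⁸.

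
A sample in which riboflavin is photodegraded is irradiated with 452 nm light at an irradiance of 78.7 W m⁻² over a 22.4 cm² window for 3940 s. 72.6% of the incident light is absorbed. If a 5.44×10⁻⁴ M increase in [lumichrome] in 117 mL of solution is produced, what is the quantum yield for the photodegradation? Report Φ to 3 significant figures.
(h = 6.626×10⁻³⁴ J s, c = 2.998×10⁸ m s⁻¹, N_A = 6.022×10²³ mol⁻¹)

Product: (5.44×10⁻⁴ M)(0.117 L) = 6.365×10⁻⁵ mol.
Photon energy at 452 nm: hc/λ = (6.626×10⁻³⁴)(2.998×10⁸)/(452×10⁻⁹) = 4.395×10⁻¹⁹ J.
Energy delivered: (78.7 W m⁻²)(22.4×10⁻⁴ m²)(3940 s) = 694.6 J.
Photons incident: 694.6 / 4.395×10⁻¹⁹ = 1.580×10²¹, i.e. 1.580×10²¹/6.022×10²³ = 0.002624 mol.
Photons absorbed: 0.726 × 0.002624 = 0.001905 mol.
Φ = 6.365×10⁻⁵ mol / 0.001905 mol photons = 0.0334.

Φ = 0.0334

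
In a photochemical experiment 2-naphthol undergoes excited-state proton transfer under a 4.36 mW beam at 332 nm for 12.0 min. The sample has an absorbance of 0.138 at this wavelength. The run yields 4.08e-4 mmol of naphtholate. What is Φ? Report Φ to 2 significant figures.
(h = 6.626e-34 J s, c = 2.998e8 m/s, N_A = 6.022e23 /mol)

Φ = 0.17

Product: 4.08e-4 mmol = 4.08e-7 mol.
Photon energy at 332 nm: hc/λ = (6.626e-34)(2.998e8)/(332e-9) = 5.983e-19 J.
Energy delivered: (4.36 mW)(720 s) = 3.139 J.
Photons incident: 3.139 / 5.983e-19 = 5.247e18, i.e. 5.247e18/6.022e23 = 8.713e-6 mol.
Fraction absorbed: 1 − 10^(−0.138) = 0.2722.
Photons absorbed: 0.2722 × 8.713e-6 = 2.372e-6 mol.
Φ = 4.08e-7 mol / 2.372e-6 mol photons = 0.17.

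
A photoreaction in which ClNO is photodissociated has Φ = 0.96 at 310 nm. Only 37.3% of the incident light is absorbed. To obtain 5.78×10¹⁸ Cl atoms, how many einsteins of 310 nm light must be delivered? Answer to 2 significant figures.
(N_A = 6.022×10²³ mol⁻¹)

Product: 5.78×10¹⁸ / 6.022×10²³ = 9.598×10⁻⁶ mol.
Photons that must be absorbed: 9.598×10⁻⁶ / 0.96 = 9.998×10⁻⁶ mol.
Incident photons needed: 9.998×10⁻⁶ / 0.373 = 2.680×10⁻⁵ mol.

2.7×10⁻⁵ einstein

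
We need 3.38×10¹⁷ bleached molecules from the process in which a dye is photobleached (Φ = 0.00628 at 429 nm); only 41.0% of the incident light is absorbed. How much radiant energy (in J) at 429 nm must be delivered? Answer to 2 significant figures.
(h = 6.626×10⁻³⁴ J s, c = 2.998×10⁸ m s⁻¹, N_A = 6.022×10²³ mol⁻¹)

Product: 3.38×10¹⁷ / 6.022×10²³ = 5.613×10⁻⁷ mol.
Photons that must be absorbed: 5.613×10⁻⁷ / 0.00628 = 8.938×10⁻⁵ mol.
Incident photons needed: 8.938×10⁻⁵ / 0.410 = 2.180×10⁻⁴ mol.
Photon energy: hc/λ = 4.630×10⁻¹⁹ J; per mole, 2.788×10⁵ J mol⁻¹.
Energy required: 2.180×10⁻⁴ × 2.788×10⁵ = 61 J.

61 J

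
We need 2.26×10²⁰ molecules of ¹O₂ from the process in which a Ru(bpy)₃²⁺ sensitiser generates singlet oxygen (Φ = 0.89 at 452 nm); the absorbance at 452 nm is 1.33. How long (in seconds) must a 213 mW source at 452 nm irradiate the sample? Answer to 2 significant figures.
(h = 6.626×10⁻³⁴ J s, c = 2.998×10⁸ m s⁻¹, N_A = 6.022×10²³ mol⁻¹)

Product: 2.26×10²⁰ / 6.022×10²³ = 3.753×10⁻⁴ mol.
Photons that must be absorbed: 3.753×10⁻⁴ / 0.89 = 4.217×10⁻⁴ mol.
Fraction absorbed: 1 − 10^(−1.33) = 0.9532.
Incident photons needed: 4.217×10⁻⁴ / 0.9532 = 4.424×10⁻⁴ mol.
Photon energy: hc/λ = 4.395×10⁻¹⁹ J; per mole, 2.647×10⁵ J mol⁻¹.
Energy required: 4.424×10⁻⁴ × 2.647×10⁵ = 117.1 J.
Time: 117.1 J / 0.213 W = 550 s.

t ≈ 550 s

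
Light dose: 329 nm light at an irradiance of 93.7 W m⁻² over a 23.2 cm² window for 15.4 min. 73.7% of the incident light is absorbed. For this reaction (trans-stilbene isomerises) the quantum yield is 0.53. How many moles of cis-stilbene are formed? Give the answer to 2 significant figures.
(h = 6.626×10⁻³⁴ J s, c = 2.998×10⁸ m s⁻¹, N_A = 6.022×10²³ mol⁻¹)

Photon energy at 329 nm: hc/λ = (6.626×10⁻³⁴)(2.998×10⁸)/(329×10⁻⁹) = 6.038×10⁻¹⁹ J.
Energy delivered: (93.7 W m⁻²)(23.2×10⁻⁴ m²)(924 s) = 200.9 J.
Photons incident: 200.9 / 6.038×10⁻¹⁹ = 3.327×10²⁰, i.e. 3.327×10²⁰/6.022×10²³ = 5.525×10⁻⁴ mol.
Photons absorbed: 0.737 × 5.525×10⁻⁴ = 4.072×10⁻⁴ mol.
Product: Φ × n_abs = 0.53 × 4.072×10⁻⁴ = 2.158×10⁻⁴ mol.

2.2×10⁻⁴ mol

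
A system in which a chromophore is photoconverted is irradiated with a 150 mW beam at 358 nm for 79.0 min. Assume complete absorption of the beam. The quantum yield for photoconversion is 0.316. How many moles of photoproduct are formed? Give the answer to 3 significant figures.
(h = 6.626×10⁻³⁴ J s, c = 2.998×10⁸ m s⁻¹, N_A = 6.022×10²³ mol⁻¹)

Photon energy at 358 nm: hc/λ = (6.626×10⁻³⁴)(2.998×10⁸)/(358×10⁻⁹) = 5.549×10⁻¹⁹ J.
Energy delivered: (150 mW)(4740 s) = 711.0 J.
Photons incident: 711.0 / 5.549×10⁻¹⁹ = 1.281×10²¹, i.e. 1.281×10²¹/6.022×10²³ = 0.002127 mol.
Product: Φ × n_abs = 0.316 × 0.002127 = 6.721×10⁻⁴ mol.

6.72×10⁻⁴ mol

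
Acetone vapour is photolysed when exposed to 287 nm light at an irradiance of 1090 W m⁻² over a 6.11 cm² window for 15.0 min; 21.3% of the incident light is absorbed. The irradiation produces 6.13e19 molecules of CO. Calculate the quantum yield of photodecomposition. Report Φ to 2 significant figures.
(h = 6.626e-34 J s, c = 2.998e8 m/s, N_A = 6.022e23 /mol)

Product: 6.13e19 / 6.022e23 = 1.018e-4 mol.
Photon energy at 287 nm: hc/λ = (6.626e-34)(2.998e8)/(287e-9) = 6.922e-19 J.
Energy delivered: (1090 W m⁻²)(6.11e-4 m²)(900 s) = 599.4 J.
Photons incident: 599.4 / 6.922e-19 = 8.659e20, i.e. 8.659e20/6.022e23 = 0.001438 mol.
Photons absorbed: 0.213 × 0.001438 = 3.063e-4 mol.
Φ = 1.018e-4 mol / 3.063e-4 mol photons = 0.33.

Φ = 0.33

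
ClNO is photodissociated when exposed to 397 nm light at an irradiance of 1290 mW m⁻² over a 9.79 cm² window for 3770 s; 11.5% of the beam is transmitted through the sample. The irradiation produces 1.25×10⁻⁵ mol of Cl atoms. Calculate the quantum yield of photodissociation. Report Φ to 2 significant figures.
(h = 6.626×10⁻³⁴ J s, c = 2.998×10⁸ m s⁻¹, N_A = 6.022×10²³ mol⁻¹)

Φ = 0.89

Photon energy at 397 nm: hc/λ = (6.626×10⁻³⁴)(2.998×10⁸)/(397×10⁻⁹) = 5.004×10⁻¹⁹ J.
Energy delivered: (1290 mW m⁻²)(9.79×10⁻⁴ m²)(3770 s) = 4.761 J.
Photons incident: 4.761 / 5.004×10⁻¹⁹ = 9.514×10¹⁸, i.e. 9.514×10¹⁸/6.022×10²³ = 1.580×10⁻⁵ mol.
Fraction absorbed: 1 − 11.5/100 = 0.8850.
Photons absorbed: 0.8850 × 1.580×10⁻⁵ = 1.398×10⁻⁵ mol.
Φ = 1.25×10⁻⁵ mol / 1.398×10⁻⁵ mol photons = 0.89.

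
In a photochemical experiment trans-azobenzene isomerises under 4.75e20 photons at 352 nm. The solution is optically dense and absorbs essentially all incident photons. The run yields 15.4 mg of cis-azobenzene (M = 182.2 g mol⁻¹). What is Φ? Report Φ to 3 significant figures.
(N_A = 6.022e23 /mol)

Φ = 0.107

Product: 15.4 mg / 182.2 g mol⁻¹ = 8.452e-5 mol.
Moles of photons: 4.75e20 / 6.022e23 = 7.888e-4 mol.
Φ = 8.452e-5 mol / 7.888e-4 mol photons = 0.107.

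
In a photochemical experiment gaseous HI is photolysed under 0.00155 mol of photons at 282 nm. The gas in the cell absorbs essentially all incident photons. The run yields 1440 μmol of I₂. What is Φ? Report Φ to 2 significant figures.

Φ = 0.93

Product: 1440 μmol = 0.00144 mol.
Φ = 0.00144 mol / 0.00155 mol photons = 0.93.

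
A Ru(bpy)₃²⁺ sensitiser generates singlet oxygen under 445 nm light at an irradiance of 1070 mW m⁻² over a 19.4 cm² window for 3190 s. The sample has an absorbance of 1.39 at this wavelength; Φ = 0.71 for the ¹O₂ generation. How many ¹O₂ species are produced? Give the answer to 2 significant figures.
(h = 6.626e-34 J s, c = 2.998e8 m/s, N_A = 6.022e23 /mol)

1.0e19 species

Photon energy at 445 nm: hc/λ = (6.626e-34)(2.998e8)/(445e-9) = 4.464e-19 J.
Energy delivered: (1070 mW m⁻²)(19.4e-4 m²)(3190 s) = 6.622 J.
Photons incident: 6.622 / 4.464e-19 = 1.483e19, i.e. 1.483e19/6.022e23 = 2.463e-5 mol.
Fraction absorbed: 1 − 10^(−1.39) = 0.9593.
Photons absorbed: 0.9593 × 2.463e-5 = 2.363e-5 mol.
Product: Φ × n_abs = 0.71 × 2.363e-5 = 1.678e-5 mol.
As a count: 1.678e-5 × 6.022e23 = 1.0e19.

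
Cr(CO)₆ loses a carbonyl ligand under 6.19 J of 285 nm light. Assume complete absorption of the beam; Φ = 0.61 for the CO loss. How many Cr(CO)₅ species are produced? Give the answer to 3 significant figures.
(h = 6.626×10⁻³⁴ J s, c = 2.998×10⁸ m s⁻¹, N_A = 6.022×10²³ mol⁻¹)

5.42×10¹⁸ species

Photon energy at 285 nm: hc/λ = (6.626×10⁻³⁴)(2.998×10⁸)/(285×10⁻⁹) = 6.970×10⁻¹⁹ J.
Photons incident: 6.19 / 6.970×10⁻¹⁹ = 8.881×10¹⁸, i.e. 8.881×10¹⁸/6.022×10²³ = 1.475×10⁻⁵ mol.
Product: Φ × n_abs = 0.61 × 1.475×10⁻⁵ = 8.998×10⁻⁶ mol.
As a count: 8.998×10⁻⁶ × 6.022×10²³ = 5.42×10¹⁸.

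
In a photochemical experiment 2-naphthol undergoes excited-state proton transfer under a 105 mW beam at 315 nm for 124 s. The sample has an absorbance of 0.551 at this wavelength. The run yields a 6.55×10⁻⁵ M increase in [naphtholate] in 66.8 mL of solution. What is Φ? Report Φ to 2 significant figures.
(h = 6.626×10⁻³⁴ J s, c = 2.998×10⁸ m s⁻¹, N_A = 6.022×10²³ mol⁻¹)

Φ = 0.18

Product: (6.55×10⁻⁵ M)(0.0668 L) = 4.375×10⁻⁶ mol.
Photon energy at 315 nm: hc/λ = (6.626×10⁻³⁴)(2.998×10⁸)/(315×10⁻⁹) = 6.306×10⁻¹⁹ J.
Energy delivered: (105 mW)(124 s) = 13.02 J.
Photons incident: 13.02 / 6.306×10⁻¹⁹ = 2.065×10¹⁹, i.e. 2.065×10¹⁹/6.022×10²³ = 3.429×10⁻⁵ mol.
Fraction absorbed: 1 − 10^(−0.551) = 0.7188.
Photons absorbed: 0.7188 × 3.429×10⁻⁵ = 2.465×10⁻⁵ mol.
Φ = 4.375×10⁻⁶ mol / 2.465×10⁻⁵ mol photons = 0.18.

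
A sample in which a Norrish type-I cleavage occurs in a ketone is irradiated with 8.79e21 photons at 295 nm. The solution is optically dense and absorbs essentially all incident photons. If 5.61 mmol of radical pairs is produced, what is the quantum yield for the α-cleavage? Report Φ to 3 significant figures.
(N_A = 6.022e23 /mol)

Product: 5.61 mmol = 0.00561 mol.
Moles of photons: 8.79e21 / 6.022e23 = 0.01460 mol.
Φ = 0.00561 mol / 0.01460 mol photons = 0.384.

Φ = 0.384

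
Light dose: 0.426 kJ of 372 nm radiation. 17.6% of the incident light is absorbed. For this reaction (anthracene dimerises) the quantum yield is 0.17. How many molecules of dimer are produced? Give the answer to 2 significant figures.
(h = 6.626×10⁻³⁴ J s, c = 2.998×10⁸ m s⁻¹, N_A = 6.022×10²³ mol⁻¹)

2.4×10¹⁹ molecules

Photon energy at 372 nm: hc/λ = (6.626×10⁻³⁴)(2.998×10⁸)/(372×10⁻⁹) = 5.340×10⁻¹⁹ J.
Incident energy: 0.426 kJ = 426 J.
Photons incident: 426 / 5.340×10⁻¹⁹ = 7.978×10²⁰, i.e. 7.978×10²⁰/6.022×10²³ = 0.001325 mol.
Photons absorbed: 0.176 × 0.001325 = 2.332×10⁻⁴ mol.
Product: Φ × n_abs = 0.17 × 2.332×10⁻⁴ = 3.964×10⁻⁵ mol.
As a count: 3.964×10⁻⁵ × 6.022×10²³ = 2.4×10¹⁹.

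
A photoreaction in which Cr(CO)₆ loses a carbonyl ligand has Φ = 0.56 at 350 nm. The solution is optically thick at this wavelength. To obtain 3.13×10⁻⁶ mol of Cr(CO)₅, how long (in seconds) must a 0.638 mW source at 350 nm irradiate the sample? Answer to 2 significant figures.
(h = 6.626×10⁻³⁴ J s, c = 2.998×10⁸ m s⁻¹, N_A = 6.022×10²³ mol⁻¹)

Photons that must be absorbed: 3.13×10⁻⁶ / 0.56 = 5.589×10⁻⁶ mol.
Photon energy: hc/λ = 5.676×10⁻¹⁹ J; per mole, 3.418×10⁵ J mol⁻¹.
Energy required: 5.589×10⁻⁶ × 3.418×10⁵ = 1.910 J.
Time: 1.910 J / 0.000638 W = 3000 s.

t ≈ 3000 s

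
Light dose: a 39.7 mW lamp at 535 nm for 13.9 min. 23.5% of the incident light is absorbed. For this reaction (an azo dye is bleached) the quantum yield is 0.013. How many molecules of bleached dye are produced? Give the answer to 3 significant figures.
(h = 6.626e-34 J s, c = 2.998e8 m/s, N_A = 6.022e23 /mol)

2.72e17 molecules

Photon energy at 535 nm: hc/λ = (6.626e-34)(2.998e8)/(535e-9) = 3.713e-19 J.
Energy delivered: (39.7 mW)(834 s) = 33.11 J.
Photons incident: 33.11 / 3.713e-19 = 8.917e19, i.e. 8.917e19/6.022e23 = 1.481e-4 mol.
Photons absorbed: 0.235 × 1.481e-4 = 3.480e-5 mol.
Product: Φ × n_abs = 0.013 × 3.480e-5 = 4.524e-7 mol.
As a count: 4.524e-7 × 6.022e23 = 2.72e17.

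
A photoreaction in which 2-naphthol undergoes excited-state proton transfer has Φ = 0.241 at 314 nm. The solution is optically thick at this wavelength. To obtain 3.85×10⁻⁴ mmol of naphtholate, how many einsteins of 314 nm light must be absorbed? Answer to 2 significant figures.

1.6×10⁻⁶ einstein

Product: 3.85×10⁻⁴ mmol = 3.85×10⁻⁷ mol.
Photons that must be absorbed: 3.85×10⁻⁷ / 0.241 = 1.598×10⁻⁶ mol.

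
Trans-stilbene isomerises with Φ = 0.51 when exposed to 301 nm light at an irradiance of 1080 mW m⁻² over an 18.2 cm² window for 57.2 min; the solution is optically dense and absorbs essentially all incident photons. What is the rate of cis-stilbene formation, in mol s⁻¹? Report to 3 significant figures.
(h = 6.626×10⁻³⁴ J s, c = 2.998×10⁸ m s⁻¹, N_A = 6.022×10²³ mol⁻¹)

2.52×10⁻⁹ mol s⁻¹

Photon energy at 301 nm: hc/λ = (6.626×10⁻³⁴)(2.998×10⁸)/(301×10⁻⁹) = 6.600×10⁻¹⁹ J.
Energy delivered: (1080 mW m⁻²)(18.2×10⁻⁴ m²)(3432 s) = 6.746 J.
Photons incident: 6.746 / 6.600×10⁻¹⁹ = 1.022×10¹⁹, i.e. 1.022×10¹⁹/6.022×10²³ = 1.697×10⁻⁵ mol.
Product formed: 0.51 × 1.697×10⁻⁵ = 8.655×10⁻⁶ mol.
Rate: 8.655×10⁻⁶ / 3432 s = 2.52×10⁻⁹ mol s⁻¹.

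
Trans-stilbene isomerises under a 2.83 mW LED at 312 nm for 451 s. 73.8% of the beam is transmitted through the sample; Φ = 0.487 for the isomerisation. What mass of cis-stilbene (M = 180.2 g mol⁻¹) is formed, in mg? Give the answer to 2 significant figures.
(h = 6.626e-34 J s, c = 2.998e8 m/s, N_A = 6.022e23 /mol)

Photon energy at 312 nm: hc/λ = (6.626e-34)(2.998e8)/(312e-9) = 6.367e-19 J.
Energy delivered: (2.83 mW)(451 s) = 1.276 J.
Photons incident: 1.276 / 6.367e-19 = 2.004e18, i.e. 2.004e18/6.022e23 = 3.328e-6 mol.
Fraction absorbed: 1 − 73.8/100 = 0.2620.
Photons absorbed: 0.2620 × 3.328e-6 = 8.719e-7 mol.
Product: Φ × n_abs = 0.487 × 8.719e-7 = 4.246e-7 mol.
Mass: 4.246e-7 × 180.2 = 7.651e-5 g = 0.077 mg.

0.077 mg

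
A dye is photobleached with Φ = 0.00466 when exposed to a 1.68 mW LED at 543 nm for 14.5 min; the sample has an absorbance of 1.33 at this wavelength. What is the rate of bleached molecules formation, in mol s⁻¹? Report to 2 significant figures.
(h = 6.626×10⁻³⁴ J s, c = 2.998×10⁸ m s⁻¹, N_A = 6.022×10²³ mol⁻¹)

Photon energy at 543 nm: hc/λ = (6.626×10⁻³⁴)(2.998×10⁸)/(543×10⁻⁹) = 3.658×10⁻¹⁹ J.
Energy delivered: (1.68 mW)(870 s) = 1.462 J.
Photons incident: 1.462 / 3.658×10⁻¹⁹ = 3.997×10¹⁸, i.e. 3.997×10¹⁸/6.022×10²³ = 6.637×10⁻⁶ mol.
Fraction absorbed: 1 − 10^(−1.33) = 0.9532.
Photons absorbed: 0.9532 × 6.637×10⁻⁶ = 6.326×10⁻⁶ mol.
Product formed: 0.00466 × 6.326×10⁻⁶ = 2.948×10⁻⁸ mol.
Rate: 2.948×10⁻⁸ / 870 s = 3.4×10⁻¹¹ mol s⁻¹.

3.4×10⁻¹¹ mol s⁻¹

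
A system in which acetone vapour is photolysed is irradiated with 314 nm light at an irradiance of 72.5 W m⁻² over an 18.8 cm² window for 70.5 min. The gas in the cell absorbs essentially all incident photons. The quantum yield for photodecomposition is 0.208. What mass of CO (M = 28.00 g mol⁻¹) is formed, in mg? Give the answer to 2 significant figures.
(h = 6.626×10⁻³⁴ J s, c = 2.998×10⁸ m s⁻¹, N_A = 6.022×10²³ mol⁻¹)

8.8 mg

Photon energy at 314 nm: hc/λ = (6.626×10⁻³⁴)(2.998×10⁸)/(314×10⁻⁹) = 6.326×10⁻¹⁹ J.
Energy delivered: (72.5 W m⁻²)(18.8×10⁻⁴ m²)(4230 s) = 576.5 J.
Photons incident: 576.5 / 6.326×10⁻¹⁹ = 9.113×10²⁰, i.e. 9.113×10²⁰/6.022×10²³ = 0.001513 mol.
Product: Φ × n_abs = 0.208 × 0.001513 = 3.147×10⁻⁴ mol.
Mass: 3.147×10⁻⁴ × 28.00 = 0.008812 g = 8.8 mg.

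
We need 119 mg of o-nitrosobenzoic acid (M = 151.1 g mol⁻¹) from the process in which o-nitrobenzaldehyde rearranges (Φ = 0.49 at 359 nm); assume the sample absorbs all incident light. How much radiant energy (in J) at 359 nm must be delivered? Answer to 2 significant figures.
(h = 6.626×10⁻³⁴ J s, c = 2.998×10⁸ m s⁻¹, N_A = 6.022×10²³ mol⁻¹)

Product: 119 mg / 151.1 g mol⁻¹ = 7.876×10⁻⁴ mol.
Photons that must be absorbed: 7.876×10⁻⁴ / 0.49 = 0.001607 mol.
Photon energy: hc/λ = 5.533×10⁻¹⁹ J; per mole, 3.332×10⁵ J mol⁻¹.
Energy required: 0.001607 × 3.332×10⁵ = 540 J.

540 J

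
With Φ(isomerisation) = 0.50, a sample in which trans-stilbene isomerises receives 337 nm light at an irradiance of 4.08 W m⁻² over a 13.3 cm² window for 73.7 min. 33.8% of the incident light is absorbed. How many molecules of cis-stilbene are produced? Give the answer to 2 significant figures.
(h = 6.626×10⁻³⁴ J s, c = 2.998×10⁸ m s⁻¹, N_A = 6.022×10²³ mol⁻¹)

6.9×10¹⁸ molecules

Photon energy at 337 nm: hc/λ = (6.626×10⁻³⁴)(2.998×10⁸)/(337×10⁻⁹) = 5.895×10⁻¹⁹ J.
Energy delivered: (4.08 W m⁻²)(13.3×10⁻⁴ m²)(4422 s) = 24.00 J.
Photons incident: 24.00 / 5.895×10⁻¹⁹ = 4.071×10¹⁹, i.e. 4.071×10¹⁹/6.022×10²³ = 6.760×10⁻⁵ mol.
Photons absorbed: 0.338 × 6.760×10⁻⁵ = 2.285×10⁻⁵ mol.
Product: Φ × n_abs = 0.50 × 2.285×10⁻⁵ = 1.143×10⁻⁵ mol.
As a count: 1.143×10⁻⁵ × 6.022×10²³ = 6.9×10¹⁸.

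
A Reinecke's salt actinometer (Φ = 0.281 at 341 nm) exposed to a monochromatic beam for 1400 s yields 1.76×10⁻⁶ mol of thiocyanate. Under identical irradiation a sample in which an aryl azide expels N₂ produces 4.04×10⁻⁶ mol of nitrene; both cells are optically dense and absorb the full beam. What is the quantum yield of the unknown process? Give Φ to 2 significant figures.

Photons absorbed by the actinometer: 1.76×10⁻⁶ / 0.281 = 6.263×10⁻⁶ mol.
Φ(unknown) = 4.04×10⁻⁶ / 6.263×10⁻⁶ = 0.65.

Φ = 0.65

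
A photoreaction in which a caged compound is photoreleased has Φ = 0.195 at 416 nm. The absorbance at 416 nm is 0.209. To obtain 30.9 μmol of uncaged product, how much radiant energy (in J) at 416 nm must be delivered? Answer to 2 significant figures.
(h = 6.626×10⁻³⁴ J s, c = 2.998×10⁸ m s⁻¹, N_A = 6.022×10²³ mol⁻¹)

120 J

Product: 30.9 μmol = 3.09×10⁻⁵ mol.
Photons that must be absorbed: 3.09×10⁻⁵ / 0.195 = 1.585×10⁻⁴ mol.
Fraction absorbed: 1 − 10^(−0.209) = 0.3820.
Incident photons needed: 1.585×10⁻⁴ / 0.3820 = 4.149×10⁻⁴ mol.
Photon energy: hc/λ = 4.775×10⁻¹⁹ J; per mole, 2.876×10⁵ J mol⁻¹.
Energy required: 4.149×10⁻⁴ × 2.876×10⁵ = 120 J.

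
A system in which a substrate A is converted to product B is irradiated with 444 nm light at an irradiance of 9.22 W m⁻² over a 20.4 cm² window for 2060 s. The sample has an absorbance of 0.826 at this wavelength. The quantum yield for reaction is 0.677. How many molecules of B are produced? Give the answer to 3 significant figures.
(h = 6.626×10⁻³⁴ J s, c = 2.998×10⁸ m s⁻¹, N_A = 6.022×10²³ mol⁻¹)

Photon energy at 444 nm: hc/λ = (6.626×10⁻³⁴)(2.998×10⁸)/(444×10⁻⁹) = 4.474×10⁻¹⁹ J.
Energy delivered: (9.22 W m⁻²)(20.4×10⁻⁴ m²)(2060 s) = 38.75 J.
Photons incident: 38.75 / 4.474×10⁻¹⁹ = 8.661×10¹⁹, i.e. 8.661×10¹⁹/6.022×10²³ = 1.438×10⁻⁴ mol.
Fraction absorbed: 1 − 10^(−0.826) = 0.8507.
Photons absorbed: 0.8507 × 1.438×10⁻⁴ = 1.223×10⁻⁴ mol.
Product: Φ × n_abs = 0.677 × 1.223×10⁻⁴ = 8.280×10⁻⁵ mol.
As a count: 8.280×10⁻⁵ × 6.022×10²³ = 4.99×10¹⁹.

4.99×10¹⁹ molecules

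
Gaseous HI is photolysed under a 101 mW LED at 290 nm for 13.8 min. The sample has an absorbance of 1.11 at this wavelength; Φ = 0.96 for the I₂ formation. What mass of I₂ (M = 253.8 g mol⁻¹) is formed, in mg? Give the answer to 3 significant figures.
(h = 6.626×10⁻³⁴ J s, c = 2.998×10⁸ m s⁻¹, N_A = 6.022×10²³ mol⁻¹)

45.6 mg

Photon energy at 290 nm: hc/λ = (6.626×10⁻³⁴)(2.998×10⁸)/(290×10⁻⁹) = 6.850×10⁻¹⁹ J.
Energy delivered: (101 mW)(828 s) = 83.63 J.
Photons incident: 83.63 / 6.850×10⁻¹⁹ = 1.221×10²⁰, i.e. 1.221×10²⁰/6.022×10²³ = 2.028×10⁻⁴ mol.
Fraction absorbed: 1 − 10^(−1.11) = 0.9224.
Photons absorbed: 0.9224 × 2.028×10⁻⁴ = 1.871×10⁻⁴ mol.
Product: Φ × n_abs = 0.96 × 1.871×10⁻⁴ = 1.796×10⁻⁴ mol.
Mass: 1.796×10⁻⁴ × 253.8 = 0.04558 g = 45.6 mg.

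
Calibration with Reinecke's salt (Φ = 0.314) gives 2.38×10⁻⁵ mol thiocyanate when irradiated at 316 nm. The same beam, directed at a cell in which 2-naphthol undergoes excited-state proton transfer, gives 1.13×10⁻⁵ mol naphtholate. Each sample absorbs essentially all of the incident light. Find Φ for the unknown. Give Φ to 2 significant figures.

Φ = 0.15

Photons absorbed by the actinometer: 2.38×10⁻⁵ / 0.314 = 7.580×10⁻⁵ mol.
Φ(unknown) = 1.13×10⁻⁵ / 7.580×10⁻⁵ = 0.15.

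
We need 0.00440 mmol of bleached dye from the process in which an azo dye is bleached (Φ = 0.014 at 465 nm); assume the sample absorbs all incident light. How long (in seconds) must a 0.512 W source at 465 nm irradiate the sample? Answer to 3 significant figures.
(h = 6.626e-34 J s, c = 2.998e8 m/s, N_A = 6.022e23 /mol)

t ≈ 158 s

Product: 0.00440 mmol = 4.40e-6 mol.
Photons that must be absorbed: 4.40e-6 / 0.014 = 3.143e-4 mol.
Photon energy: hc/λ = 4.272e-19 J; per mole, 2.573e5 J mol⁻¹.
Energy required: 3.143e-4 × 2.573e5 = 80.87 J.
Time: 80.87 J / 0.512 W = 158 s.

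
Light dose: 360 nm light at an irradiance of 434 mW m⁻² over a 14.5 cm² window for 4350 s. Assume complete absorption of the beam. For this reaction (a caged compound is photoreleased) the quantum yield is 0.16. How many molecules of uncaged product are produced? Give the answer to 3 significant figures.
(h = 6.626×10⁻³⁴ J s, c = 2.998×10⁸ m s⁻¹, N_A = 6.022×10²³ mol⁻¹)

7.94×10¹⁷ molecules

Photon energy at 360 nm: hc/λ = (6.626×10⁻³⁴)(2.998×10⁸)/(360×10⁻⁹) = 5.518×10⁻¹⁹ J.
Energy delivered: (434 mW m⁻²)(14.5×10⁻⁴ m²)(4350 s) = 2.737 J.
Photons incident: 2.737 / 5.518×10⁻¹⁹ = 4.960×10¹⁸, i.e. 4.960×10¹⁸/6.022×10²³ = 8.236×10⁻⁶ mol.
Product: Φ × n_abs = 0.16 × 8.236×10⁻⁶ = 1.318×10⁻⁶ mol.
As a count: 1.318×10⁻⁶ × 6.022×10²³ = 7.94×10¹⁷.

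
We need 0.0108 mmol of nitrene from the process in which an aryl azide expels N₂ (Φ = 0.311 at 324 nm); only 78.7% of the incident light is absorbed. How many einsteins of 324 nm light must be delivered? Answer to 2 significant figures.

4.4×10⁻⁵ einstein

Product: 0.0108 mmol = 1.08×10⁻⁵ mol.
Photons that must be absorbed: 1.08×10⁻⁵ / 0.311 = 3.473×10⁻⁵ mol.
Incident photons needed: 3.473×10⁻⁵ / 0.787 = 4.413×10⁻⁵ mol.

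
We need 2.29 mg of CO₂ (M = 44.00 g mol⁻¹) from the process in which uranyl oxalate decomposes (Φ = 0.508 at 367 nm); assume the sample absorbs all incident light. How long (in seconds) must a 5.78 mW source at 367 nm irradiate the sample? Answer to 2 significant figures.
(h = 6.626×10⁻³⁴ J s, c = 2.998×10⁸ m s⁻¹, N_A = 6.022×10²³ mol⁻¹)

Product: 2.29 mg / 44.00 g mol⁻¹ = 5.205×10⁻⁵ mol.
Photons that must be absorbed: 5.205×10⁻⁵ / 0.508 = 1.025×10⁻⁴ mol.
Photon energy: hc/λ = 5.413×10⁻¹⁹ J; per mole, 3.260×10⁵ J mol⁻¹.
Energy required: 1.025×10⁻⁴ × 3.260×10⁵ = 33.42 J.
Time: 33.42 J / 0.00578 W = 5800 s.

t ≈ 5800 s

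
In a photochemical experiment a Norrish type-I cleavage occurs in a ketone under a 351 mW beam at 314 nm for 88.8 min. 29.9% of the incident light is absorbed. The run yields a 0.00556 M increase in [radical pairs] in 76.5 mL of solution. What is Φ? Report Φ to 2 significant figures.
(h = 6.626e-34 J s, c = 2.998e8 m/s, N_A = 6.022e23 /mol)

Product: (0.00556 M)(0.0765 L) = 4.253e-4 mol.
Photon energy at 314 nm: hc/λ = (6.626e-34)(2.998e8)/(314e-9) = 6.326e-19 J.
Energy delivered: (351 mW)(5328 s) = 1870 J.
Photons incident: 1870 / 6.326e-19 = 2.956e21, i.e. 2.956e21/6.022e23 = 0.004909 mol.
Photons absorbed: 0.299 × 0.004909 = 0.001468 mol.
Φ = 4.253e-4 mol / 0.001468 mol photons = 0.29.

Φ = 0.29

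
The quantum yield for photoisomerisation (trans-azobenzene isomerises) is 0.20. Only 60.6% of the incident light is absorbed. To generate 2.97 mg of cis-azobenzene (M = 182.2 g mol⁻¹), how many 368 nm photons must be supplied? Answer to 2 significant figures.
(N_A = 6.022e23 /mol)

8.1e19 photons

Product: 2.97 mg / 182.2 g mol⁻¹ = 1.630e-5 mol.
Photons that must be absorbed: 1.630e-5 / 0.20 = 8.150e-5 mol.
Incident photons needed: 8.150e-5 / 0.606 = 1.345e-4 mol.
Photon count: 1.345e-4 × 6.022e23 = 8.1e19.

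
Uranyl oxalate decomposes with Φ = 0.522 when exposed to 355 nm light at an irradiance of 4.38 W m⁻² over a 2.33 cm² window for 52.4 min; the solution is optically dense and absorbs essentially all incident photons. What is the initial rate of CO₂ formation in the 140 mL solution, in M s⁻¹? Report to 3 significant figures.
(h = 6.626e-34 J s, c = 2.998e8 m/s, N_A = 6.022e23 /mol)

Photon energy at 355 nm: hc/λ = (6.626e-34)(2.998e8)/(355e-9) = 5.596e-19 J.
Energy delivered: (4.38 W m⁻²)(2.33e-4 m²)(3144 s) = 3.209 J.
Photons incident: 3.209 / 5.596e-19 = 5.734e18, i.e. 5.734e18/6.022e23 = 9.522e-6 mol.
Product formed: 0.522 × 9.522e-6 = 4.970e-6 mol.
Rate: 4.970e-6 mol / (3144 s × 0.14 L) = 1.13e-8 M s⁻¹.

1.13e-8 M s⁻¹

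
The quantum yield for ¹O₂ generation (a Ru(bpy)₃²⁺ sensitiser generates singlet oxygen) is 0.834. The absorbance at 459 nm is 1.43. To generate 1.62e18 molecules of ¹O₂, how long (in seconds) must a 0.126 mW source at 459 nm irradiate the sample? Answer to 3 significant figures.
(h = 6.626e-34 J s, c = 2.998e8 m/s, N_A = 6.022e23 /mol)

Product: 1.62e18 / 6.022e23 = 2.690e-6 mol.
Photons that must be absorbed: 2.690e-6 / 0.834 = 3.225e-6 mol.
Fraction absorbed: 1 − 10^(−1.43) = 0.9628.
Incident photons needed: 3.225e-6 / 0.9628 = 3.350e-6 mol.
Photon energy: hc/λ = 4.328e-19 J; per mole, 2.606e5 J mol⁻¹.
Energy required: 3.350e-6 × 2.606e5 = 0.8730 J.
Time: 0.8730 J / 0.000126 W = 6930 s.

t ≈ 6930 s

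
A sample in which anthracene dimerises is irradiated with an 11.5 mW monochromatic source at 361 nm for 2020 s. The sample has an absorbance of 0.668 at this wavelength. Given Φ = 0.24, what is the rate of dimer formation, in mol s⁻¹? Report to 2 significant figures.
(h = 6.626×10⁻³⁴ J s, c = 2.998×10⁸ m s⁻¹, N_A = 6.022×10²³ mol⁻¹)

Photon energy at 361 nm: hc/λ = (6.626×10⁻³⁴)(2.998×10⁸)/(361×10⁻⁹) = 5.503×10⁻¹⁹ J.
Energy delivered: (11.5 mW)(2020 s) = 23.23 J.
Photons incident: 23.23 / 5.503×10⁻¹⁹ = 4.221×10¹⁹, i.e. 4.221×10¹⁹/6.022×10²³ = 7.009×10⁻⁵ mol.
Fraction absorbed: 1 − 10^(−0.668) = 0.7852.
Photons absorbed: 0.7852 × 7.009×10⁻⁵ = 5.503×10⁻⁵ mol.
Product formed: 0.24 × 5.503×10⁻⁵ = 1.321×10⁻⁵ mol.
Rate: 1.321×10⁻⁵ / 2020 s = 6.5×10⁻⁹ mol s⁻¹.

6.5×10⁻⁹ mol s⁻¹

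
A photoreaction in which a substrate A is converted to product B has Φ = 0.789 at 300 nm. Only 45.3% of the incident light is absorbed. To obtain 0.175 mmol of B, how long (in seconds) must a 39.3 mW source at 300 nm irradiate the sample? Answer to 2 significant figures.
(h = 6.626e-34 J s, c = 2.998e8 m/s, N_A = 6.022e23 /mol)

t ≈ 5000 s

Product: 0.175 mmol = 1.75e-4 mol.
Photons that must be absorbed: 1.75e-4 / 0.789 = 2.218e-4 mol.
Incident photons needed: 2.218e-4 / 0.453 = 4.896e-4 mol.
Photon energy: hc/λ = 6.622e-19 J; per mole, 3.988e5 J mol⁻¹.
Energy required: 4.896e-4 × 3.988e5 = 195.3 J.
Time: 195.3 J / 0.0393 W = 5000 s.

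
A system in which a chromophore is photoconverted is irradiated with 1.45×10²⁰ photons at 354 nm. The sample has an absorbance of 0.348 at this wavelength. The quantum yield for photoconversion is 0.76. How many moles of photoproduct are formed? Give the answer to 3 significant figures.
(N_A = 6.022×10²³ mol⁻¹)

1.01×10⁻⁴ mol

Moles of photons: 1.45×10²⁰ / 6.022×10²³ = 2.408×10⁻⁴ mol.
Fraction absorbed: 1 − 10^(−0.348) = 0.5513.
Photons absorbed: 0.5513 × 2.408×10⁻⁴ = 1.328×10⁻⁴ mol.
Product: Φ × n_abs = 0.76 × 1.328×10⁻⁴ = 1.009×10⁻⁴ mol.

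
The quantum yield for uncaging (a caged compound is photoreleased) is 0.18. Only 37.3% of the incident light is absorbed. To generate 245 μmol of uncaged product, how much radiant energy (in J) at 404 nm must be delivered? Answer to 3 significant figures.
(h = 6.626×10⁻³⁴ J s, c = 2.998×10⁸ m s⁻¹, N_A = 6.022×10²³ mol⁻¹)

Product: 245 μmol = 2.45×10⁻⁴ mol.
Photons that must be absorbed: 2.45×10⁻⁴ / 0.18 = 0.001361 mol.
Incident photons needed: 0.001361 / 0.373 = 0.003649 mol.
Photon energy: hc/λ = 4.917×10⁻¹⁹ J; per mole, 2.961×10⁵ J mol⁻¹.
Energy required: 0.003649 × 2.961×10⁵ = 1080 J.

1080 J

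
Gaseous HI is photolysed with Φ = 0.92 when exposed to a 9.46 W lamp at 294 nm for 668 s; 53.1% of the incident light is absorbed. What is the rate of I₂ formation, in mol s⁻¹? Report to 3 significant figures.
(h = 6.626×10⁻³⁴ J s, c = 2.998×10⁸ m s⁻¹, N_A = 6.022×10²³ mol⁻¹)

1.14×10⁻⁵ mol s⁻¹

Photon energy at 294 nm: hc/λ = (6.626×10⁻³⁴)(2.998×10⁸)/(294×10⁻⁹) = 6.757×10⁻¹⁹ J.
Energy delivered: (9.46 W)(668 s) = 6319 J.
Photons incident: 6319 / 6.757×10⁻¹⁹ = 9.352×10²¹, i.e. 9.352×10²¹/6.022×10²³ = 0.01553 mol.
Photons absorbed: 0.531 × 0.01553 = 0.008246 mol.
Product formed: 0.92 × 0.008246 = 0.007586 mol.
Rate: 0.007586 / 668 s = 1.14×10⁻⁵ mol s⁻¹.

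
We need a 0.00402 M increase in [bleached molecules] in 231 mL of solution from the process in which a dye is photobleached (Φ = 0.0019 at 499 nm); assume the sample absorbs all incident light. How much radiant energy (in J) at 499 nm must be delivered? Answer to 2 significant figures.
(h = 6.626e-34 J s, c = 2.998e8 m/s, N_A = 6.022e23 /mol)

Product: (0.00402 M)(0.231 L) = 9.286e-4 mol.
Photons that must be absorbed: 9.286e-4 / 0.0019 = 0.4887 mol.
Photon energy: hc/λ = 3.981e-19 J; per mole, 2.397e5 J mol⁻¹.
Energy required: 0.4887 × 2.397e5 = 1.2e5 J.

1.2e5 J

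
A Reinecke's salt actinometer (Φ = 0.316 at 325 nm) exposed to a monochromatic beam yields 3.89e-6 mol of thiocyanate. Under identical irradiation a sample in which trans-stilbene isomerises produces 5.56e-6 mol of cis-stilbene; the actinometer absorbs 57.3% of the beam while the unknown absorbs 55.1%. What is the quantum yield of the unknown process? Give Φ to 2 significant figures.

Photons absorbed by the actinometer: 3.89e-6 / 0.316 = 1.231e-5 mol.
Incident flux: 1.231e-5 / 0.573 = 2.148e-5 einstein.
Absorbed by unknown: 0.551 × 2.148e-5 = 1.184e-5 mol.
Φ(unknown) = 5.56e-6 / 1.184e-5 = 0.47.

Φ = 0.47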